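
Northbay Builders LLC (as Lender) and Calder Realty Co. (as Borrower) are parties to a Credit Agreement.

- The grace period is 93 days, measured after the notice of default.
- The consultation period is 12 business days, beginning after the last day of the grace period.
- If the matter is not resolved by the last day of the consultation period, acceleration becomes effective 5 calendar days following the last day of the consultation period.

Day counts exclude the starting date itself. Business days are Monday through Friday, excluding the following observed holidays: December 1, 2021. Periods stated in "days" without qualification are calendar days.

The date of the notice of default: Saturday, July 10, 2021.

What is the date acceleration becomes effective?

November 1, 2021

The last day of the grace period: July 10, 2021 + 93 days = October 11, 2021.
The last day of the consultation period: counting 12 business days from Monday, October 11, 2021 (Oct 12, Oct 13, Oct 14, Oct 15, …, Oct 25, Oct 26, Oct 27, skipping weekends) reaches Wednesday, October 27, 2021.
The date acceleration becomes effective: 5 calendar days after October 27, 2021 is November 1, 2021.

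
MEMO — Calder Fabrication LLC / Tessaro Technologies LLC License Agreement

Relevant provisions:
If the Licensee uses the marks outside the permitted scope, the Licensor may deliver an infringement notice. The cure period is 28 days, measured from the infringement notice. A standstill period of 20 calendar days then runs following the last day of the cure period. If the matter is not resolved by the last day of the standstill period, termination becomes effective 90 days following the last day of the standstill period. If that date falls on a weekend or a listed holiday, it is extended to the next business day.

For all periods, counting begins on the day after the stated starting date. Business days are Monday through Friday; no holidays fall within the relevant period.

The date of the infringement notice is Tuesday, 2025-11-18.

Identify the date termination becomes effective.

2026-04-06

Adding 28 calendar days to 2025-11-18 gives 2025-12-16, which is the last day of the cure period.
The last day of the standstill period: 2025-12-16 + 20 days = 2026-01-05.
The date termination becomes effective: 2026-01-05 + 90 days = 2026-04-05. That falls on a Sunday, so it rolls to the next business day, Monday, 2026-04-06.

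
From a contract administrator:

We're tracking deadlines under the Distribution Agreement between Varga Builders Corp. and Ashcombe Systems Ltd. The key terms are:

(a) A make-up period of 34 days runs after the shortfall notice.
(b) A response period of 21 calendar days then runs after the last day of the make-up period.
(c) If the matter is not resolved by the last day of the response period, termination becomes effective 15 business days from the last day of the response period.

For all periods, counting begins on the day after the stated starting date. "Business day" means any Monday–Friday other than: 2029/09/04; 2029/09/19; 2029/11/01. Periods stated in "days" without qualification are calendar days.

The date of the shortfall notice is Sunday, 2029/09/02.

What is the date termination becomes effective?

The last day of the make-up period: 34 calendar days after 2029/09/02 is 2029/10/06.
The last day of the response period: 2029/10/06 + 21 days = 2029/10/27.
The date termination becomes effective: counting 15 business days from Saturday, 2029/10/27 (Oct 29, Oct 30, Oct 31, Nov 2, …, Nov 15, Nov 16, Nov 19, skipping weekends and the listed holiday on Nov 1) reaches Monday, 2029/11/19.

2029/11/19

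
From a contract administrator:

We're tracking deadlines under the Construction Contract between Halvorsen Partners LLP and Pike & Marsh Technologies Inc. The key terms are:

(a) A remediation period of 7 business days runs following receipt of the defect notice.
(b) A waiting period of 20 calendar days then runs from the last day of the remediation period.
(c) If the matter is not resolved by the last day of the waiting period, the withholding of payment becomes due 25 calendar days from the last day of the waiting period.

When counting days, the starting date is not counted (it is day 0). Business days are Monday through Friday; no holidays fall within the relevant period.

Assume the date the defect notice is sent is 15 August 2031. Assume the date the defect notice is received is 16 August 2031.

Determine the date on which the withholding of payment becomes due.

The last day of the remediation period: counting 7 business days from Saturday, 16 August 2031 (Aug 18, Aug 19, Aug 20, Aug 21, Aug 22, Aug 25, Aug 26, skipping weekends) reaches Tuesday, 26 August 2031.
The last day of the waiting period: 20 calendar days after 26 August 2031 is 15 September 2031.
The date on which the withholding of payment becomes due: 15 September 2031 + 25 days = 10 October 2031.

10 October 2031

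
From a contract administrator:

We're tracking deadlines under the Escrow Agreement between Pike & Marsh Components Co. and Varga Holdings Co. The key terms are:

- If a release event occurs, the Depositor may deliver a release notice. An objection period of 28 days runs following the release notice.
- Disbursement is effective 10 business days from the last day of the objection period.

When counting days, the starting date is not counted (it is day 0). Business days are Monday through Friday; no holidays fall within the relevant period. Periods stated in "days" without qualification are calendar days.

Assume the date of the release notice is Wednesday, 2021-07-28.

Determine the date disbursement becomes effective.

Adding 28 calendar days to 2021-07-28 gives 2021-08-25, which is the last day of the objection period.
The date disbursement becomes effective: 10 business days after Wednesday, 2021-08-25, skipping weekends — Aug 26, Aug 27, Aug 30, Aug 31, Sep 1, Sep 2, Sep 3, Sep 6, Sep 7, Sep 8 — lands on Wednesday, 2021-09-08.

2021-09-08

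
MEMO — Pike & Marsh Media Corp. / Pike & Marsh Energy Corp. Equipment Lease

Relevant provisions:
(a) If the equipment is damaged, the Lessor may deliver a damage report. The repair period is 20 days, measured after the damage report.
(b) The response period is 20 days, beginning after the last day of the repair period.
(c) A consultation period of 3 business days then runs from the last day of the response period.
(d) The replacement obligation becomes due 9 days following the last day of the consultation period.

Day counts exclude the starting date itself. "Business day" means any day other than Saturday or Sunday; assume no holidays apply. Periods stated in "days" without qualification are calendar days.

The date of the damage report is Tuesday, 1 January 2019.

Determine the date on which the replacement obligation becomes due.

22 February 2019

Adding 20 calendar days to 1 January 2019 gives 21 January 2019, which is the last day of the repair period.
The last day of the response period: 21 January 2019 + 20 days = 10 February 2019.
The last day of the consultation period: counting 3 business days from Sunday, 10 February 2019 (Feb 11, Feb 12, Feb 13, skipping weekends) reaches Wednesday, 13 February 2019.
Adding 9 calendar days to 13 February 2019 gives 22 February 2019, which is the date on which the replacement obligation becomes due.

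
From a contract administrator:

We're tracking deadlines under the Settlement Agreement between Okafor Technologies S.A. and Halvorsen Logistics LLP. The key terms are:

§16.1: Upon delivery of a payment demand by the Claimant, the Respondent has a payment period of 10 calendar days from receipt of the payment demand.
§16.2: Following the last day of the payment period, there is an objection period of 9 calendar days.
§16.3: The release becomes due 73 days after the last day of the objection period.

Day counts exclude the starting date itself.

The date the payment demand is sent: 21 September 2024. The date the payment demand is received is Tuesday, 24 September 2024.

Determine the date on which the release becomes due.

Adding 10 calendar days to 24 September 2024 gives 4 October 2024, which is the last day of the payment period.
The last day of the objection period: 9 calendar days after 4 October 2024 is 13 October 2024.
The date on which the release becomes due: 73 calendar days after 13 October 2024 is 25 December 2024.

25 December 2024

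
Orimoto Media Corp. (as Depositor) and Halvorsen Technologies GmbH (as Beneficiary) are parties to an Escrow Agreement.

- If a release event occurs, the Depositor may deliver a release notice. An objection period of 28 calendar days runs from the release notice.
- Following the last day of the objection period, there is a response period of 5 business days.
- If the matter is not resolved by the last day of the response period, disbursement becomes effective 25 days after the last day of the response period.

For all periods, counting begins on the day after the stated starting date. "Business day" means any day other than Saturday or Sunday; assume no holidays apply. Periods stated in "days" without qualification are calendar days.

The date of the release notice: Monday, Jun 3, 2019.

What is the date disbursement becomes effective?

The last day of the objection period: 28 calendar days after Jun 3, 2019 is Jul 1, 2019.
From Monday, Jul 1, 2019, 5 business days (Jul 2, Jul 3, Jul 4, Jul 5, Jul 8, skipping weekends) brings us to Monday, Jul 8, 2019, which is the last day of the response period.
Adding 25 calendar days to Jul 8, 2019 gives Aug 2, 2019, which is the date disbursement becomes effective.

Aug 2, 2019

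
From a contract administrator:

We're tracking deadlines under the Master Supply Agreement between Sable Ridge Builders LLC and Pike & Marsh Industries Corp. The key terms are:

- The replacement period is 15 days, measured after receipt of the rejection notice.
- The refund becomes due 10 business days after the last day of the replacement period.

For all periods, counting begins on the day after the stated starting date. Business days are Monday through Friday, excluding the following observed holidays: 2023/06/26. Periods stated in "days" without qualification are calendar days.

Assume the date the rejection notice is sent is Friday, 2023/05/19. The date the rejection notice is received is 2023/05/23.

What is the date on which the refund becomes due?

Adding 15 calendar days to 2023/05/23 gives 2023/06/07, which is the last day of the replacement period.
The date on which the refund becomes due: 10 business days after Wednesday, 2023/06/07, skipping weekends — Jun 8, Jun 9, Jun 12, Jun 13, Jun 14, Jun 15, Jun 16, Jun 19, Jun 20, Jun 21 — lands on Wednesday, 2023/06/21.

2023/06/21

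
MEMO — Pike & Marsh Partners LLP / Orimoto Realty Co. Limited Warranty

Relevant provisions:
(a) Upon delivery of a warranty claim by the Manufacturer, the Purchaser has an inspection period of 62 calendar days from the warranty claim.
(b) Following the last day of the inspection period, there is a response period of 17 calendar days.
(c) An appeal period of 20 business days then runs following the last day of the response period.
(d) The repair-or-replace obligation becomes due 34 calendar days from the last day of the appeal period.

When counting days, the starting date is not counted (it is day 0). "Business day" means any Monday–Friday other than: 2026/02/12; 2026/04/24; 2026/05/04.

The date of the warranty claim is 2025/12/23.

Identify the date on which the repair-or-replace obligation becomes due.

2026/05/13

The last day of the inspection period: 62 calendar days after 2025/12/23 is 2026/02/23.
Adding 17 calendar days to 2026/02/23 gives 2026/03/12, which is the last day of the response period.
From Thursday, 2026/03/12, 20 business days (Mar 13, Mar 16, Mar 17, Mar 18, …, Apr 7, Apr 8, Apr 9, skipping weekends) brings us to Thursday, 2026/04/09, which is the last day of the appeal period.
The date on which the repair-or-replace obligation becomes due: 34 calendar days after 2026/04/09 is 2026/05/13.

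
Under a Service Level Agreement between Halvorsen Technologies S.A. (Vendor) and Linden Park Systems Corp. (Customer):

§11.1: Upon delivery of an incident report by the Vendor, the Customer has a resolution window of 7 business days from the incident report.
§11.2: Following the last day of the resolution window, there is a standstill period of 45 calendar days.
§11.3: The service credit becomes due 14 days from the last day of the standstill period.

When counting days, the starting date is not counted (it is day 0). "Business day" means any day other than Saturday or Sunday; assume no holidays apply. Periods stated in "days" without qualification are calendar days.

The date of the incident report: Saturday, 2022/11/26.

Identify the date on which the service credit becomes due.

2023/02/03

The last day of the resolution window: counting 7 business days from Saturday, 2022/11/26 (Nov 28, Nov 29, Nov 30, Dec 1, Dec 2, Dec 5, Dec 6, skipping weekends) reaches Tuesday, 2022/12/06.
The last day of the standstill period: 2022/12/06 + 45 days = 2023/01/20.
Adding 14 calendar days to 2023/01/20 gives 2023/02/03, which is the date on which the service credit becomes due.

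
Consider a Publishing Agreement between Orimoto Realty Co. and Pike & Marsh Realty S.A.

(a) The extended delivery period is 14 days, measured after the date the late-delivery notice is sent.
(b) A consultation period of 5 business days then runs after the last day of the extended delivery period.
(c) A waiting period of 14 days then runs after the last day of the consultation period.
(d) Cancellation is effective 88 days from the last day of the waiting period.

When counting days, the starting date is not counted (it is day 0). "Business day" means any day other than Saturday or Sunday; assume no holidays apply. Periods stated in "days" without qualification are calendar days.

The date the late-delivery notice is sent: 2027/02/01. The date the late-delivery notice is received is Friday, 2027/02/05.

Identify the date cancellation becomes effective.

2027/06/04

The last day of the extended delivery period: 14 calendar days after 2027/02/01 is 2027/02/15.
The last day of the consultation period: 5 business days after Monday, 2027/02/15, skipping weekends — Feb 16, Feb 17, Feb 18, Feb 19, Feb 22 — lands on Monday, 2027/02/22.
The last day of the waiting period: 2027/02/22 + 14 days = 2027/03/08.
The date cancellation becomes effective: 2027/03/08 + 88 days = 2027/06/04.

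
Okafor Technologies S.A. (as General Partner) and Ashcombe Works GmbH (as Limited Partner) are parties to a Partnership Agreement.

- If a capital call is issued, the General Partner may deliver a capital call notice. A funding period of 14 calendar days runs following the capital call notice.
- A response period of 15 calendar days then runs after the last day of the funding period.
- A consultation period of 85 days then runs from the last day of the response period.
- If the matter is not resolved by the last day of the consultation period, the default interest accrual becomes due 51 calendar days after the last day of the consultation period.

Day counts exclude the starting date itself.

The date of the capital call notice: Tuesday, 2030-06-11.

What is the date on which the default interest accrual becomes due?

The last day of the funding period: 14 calendar days after 2030-06-11 is 2030-06-25.
The last day of the response period: 2030-06-25 + 15 days = 2030-07-10.
The last day of the consultation period: 85 calendar days after 2030-07-10 is 2030-10-03.
Adding 51 calendar days to 2030-10-03 gives 2030-11-23, which is the date on which the default interest accrual becomes due.

2030-11-23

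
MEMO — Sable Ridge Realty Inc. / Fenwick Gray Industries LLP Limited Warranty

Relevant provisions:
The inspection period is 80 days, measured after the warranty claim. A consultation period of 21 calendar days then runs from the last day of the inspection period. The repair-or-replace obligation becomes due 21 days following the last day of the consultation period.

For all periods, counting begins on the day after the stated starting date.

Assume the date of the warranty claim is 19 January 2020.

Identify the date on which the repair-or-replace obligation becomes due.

20 May 2020

The last day of the inspection period: 80 calendar days after 19 January 2020 is 8 April 2020.
The last day of the consultation period: 8 April 2020 + 21 days = 29 April 2020.
The date on which the repair-or-replace obligation becomes due: 21 calendar days after 29 April 2020 is 20 May 2020.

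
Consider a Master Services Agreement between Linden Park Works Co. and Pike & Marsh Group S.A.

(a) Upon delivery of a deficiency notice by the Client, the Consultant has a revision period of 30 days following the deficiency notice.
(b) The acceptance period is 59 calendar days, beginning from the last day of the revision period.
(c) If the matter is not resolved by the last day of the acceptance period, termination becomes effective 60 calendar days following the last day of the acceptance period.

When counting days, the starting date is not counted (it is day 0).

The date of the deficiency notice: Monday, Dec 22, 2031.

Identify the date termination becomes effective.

May 19, 2032

The last day of the revision period: 30 calendar days after Dec 22, 2031 is Jan 21, 2032.
The last day of the acceptance period: Jan 21, 2032 + 59 days = Mar 20, 2032.
Adding 60 calendar days to Mar 20, 2032 gives May 19, 2032, which is the date termination becomes effective.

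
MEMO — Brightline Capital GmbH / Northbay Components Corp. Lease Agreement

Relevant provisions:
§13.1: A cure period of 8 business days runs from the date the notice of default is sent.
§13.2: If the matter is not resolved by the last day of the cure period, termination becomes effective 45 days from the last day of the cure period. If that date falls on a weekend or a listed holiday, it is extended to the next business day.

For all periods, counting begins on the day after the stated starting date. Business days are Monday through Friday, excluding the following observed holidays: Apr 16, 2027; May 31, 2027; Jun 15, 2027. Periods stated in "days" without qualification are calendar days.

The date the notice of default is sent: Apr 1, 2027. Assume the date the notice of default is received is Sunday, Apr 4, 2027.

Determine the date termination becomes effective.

May 28, 2027

From Thursday, Apr 1, 2027, 8 business days (Apr 2, Apr 5, Apr 6, Apr 7, Apr 8, Apr 9, Apr 12, Apr 13, skipping weekends) brings us to Tuesday, Apr 13, 2027, which is the last day of the cure period.
The date termination becomes effective: 45 calendar days after Apr 13, 2027 is May 28, 2027. May 28, 2027 is a Friday and is not a listed holiday, so no roll-forward applies.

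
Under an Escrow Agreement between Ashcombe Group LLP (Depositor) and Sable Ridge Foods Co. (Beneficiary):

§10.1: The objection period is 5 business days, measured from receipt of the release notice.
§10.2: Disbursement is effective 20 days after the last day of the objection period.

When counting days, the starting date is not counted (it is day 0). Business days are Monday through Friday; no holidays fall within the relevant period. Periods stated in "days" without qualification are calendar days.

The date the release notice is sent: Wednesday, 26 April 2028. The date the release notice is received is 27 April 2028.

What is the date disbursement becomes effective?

24 May 2028

The last day of the objection period: counting 5 business days from Thursday, 27 April 2028 (Apr 28, May 1, May 2, May 3, May 4, skipping weekends) reaches Thursday, 4 May 2028.
The date disbursement becomes effective: 20 calendar days after 4 May 2028 is 24 May 2028.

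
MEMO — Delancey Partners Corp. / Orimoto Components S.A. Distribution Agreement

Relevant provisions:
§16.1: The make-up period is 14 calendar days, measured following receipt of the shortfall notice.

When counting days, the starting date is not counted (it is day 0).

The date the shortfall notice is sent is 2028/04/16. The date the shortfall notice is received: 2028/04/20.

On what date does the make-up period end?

Adding 14 calendar days to 2028/04/20 gives 2028/05/04, which is the last day of the make-up period.

2028/05/04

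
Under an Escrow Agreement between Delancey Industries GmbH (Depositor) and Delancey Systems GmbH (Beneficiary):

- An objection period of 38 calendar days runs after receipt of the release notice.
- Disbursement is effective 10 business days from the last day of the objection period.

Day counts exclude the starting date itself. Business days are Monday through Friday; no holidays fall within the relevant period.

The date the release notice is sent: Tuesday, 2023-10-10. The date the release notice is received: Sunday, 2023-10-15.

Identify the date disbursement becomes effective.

The last day of the objection period: 38 calendar days after 2023-10-15 is 2023-11-22.
The date disbursement becomes effective: 10 business days after Wednesday, 2023-11-22, skipping weekends — Nov 23, Nov 24, Nov 27, Nov 28, Nov 29, Nov 30, Dec 1, Dec 4, Dec 5, Dec 6 — lands on Wednesday, 2023-12-06.

2023-12-06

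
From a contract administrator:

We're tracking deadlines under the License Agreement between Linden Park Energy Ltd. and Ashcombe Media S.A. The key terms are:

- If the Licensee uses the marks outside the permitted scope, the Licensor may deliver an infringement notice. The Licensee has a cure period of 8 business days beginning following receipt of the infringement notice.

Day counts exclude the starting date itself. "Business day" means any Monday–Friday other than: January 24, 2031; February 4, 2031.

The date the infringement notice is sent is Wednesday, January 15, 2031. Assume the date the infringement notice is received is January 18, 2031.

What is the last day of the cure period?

January 30, 2031

The last day of the cure period: 8 business days after Saturday, January 18, 2031, skipping weekends and the listed holiday on Jan 24 — Jan 20, Jan 21, Jan 22, Jan 23, Jan 27, Jan 28, Jan 29, Jan 30 — lands on Thursday, January 30, 2031.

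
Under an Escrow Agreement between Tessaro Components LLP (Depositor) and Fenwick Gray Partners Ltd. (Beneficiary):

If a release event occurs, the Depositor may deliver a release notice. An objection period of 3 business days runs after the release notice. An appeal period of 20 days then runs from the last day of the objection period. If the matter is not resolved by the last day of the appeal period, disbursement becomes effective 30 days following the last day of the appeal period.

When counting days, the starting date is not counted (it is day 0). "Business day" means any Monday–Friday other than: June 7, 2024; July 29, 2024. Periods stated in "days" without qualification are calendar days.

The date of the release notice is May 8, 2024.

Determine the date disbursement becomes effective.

The last day of the objection period: counting 3 business days from Wednesday, May 8, 2024 (May 9, May 10, May 13, skipping weekends) reaches Monday, May 13, 2024.
Adding 20 calendar days to May 13, 2024 gives June 2, 2024, which is the last day of the appeal period.
The date disbursement becomes effective: 30 calendar days after June 2, 2024 is July 2, 2024.

July 2, 2024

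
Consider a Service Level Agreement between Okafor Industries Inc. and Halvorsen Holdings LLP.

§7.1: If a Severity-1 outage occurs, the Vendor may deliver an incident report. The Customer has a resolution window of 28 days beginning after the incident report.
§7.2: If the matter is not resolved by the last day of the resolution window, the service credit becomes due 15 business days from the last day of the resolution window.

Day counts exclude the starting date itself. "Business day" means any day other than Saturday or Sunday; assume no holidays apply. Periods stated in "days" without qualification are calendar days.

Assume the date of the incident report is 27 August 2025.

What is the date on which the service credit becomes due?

15 October 2025

The last day of the resolution window: 27 August 2025 + 28 days = 24 September 2025.
From Wednesday, 24 September 2025, 15 business days (Sep 25, Sep 26, Sep 29, Sep 30, …, Oct 13, Oct 14, Oct 15, skipping weekends) brings us to Wednesday, 15 October 2025, which is the date on which the service credit becomes due.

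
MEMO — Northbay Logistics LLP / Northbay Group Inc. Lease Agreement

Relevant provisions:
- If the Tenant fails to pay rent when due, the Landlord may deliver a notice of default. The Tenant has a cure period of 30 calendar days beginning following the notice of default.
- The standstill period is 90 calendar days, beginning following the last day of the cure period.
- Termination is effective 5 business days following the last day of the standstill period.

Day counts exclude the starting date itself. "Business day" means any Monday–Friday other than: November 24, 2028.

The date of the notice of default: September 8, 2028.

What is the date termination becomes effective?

January 12, 2029

Adding 30 calendar days to September 8, 2028 gives October 8, 2028, which is the last day of the cure period.
The last day of the standstill period: 90 calendar days after October 8, 2028 is January 6, 2029.
The date termination becomes effective: 5 business days after Saturday, January 6, 2029, skipping weekends — Jan 8, Jan 9, Jan 10, Jan 11, Jan 12 — lands on Friday, January 12, 2029.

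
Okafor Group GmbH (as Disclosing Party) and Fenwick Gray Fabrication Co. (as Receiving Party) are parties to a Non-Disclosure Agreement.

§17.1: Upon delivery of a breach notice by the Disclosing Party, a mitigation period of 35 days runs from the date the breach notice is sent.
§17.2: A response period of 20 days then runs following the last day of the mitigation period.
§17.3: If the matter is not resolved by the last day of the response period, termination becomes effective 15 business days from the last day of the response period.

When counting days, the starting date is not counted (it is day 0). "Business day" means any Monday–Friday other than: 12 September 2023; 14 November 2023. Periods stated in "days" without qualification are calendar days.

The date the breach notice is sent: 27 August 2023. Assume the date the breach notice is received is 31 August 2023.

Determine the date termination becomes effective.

10 November 2023

The last day of the mitigation period: 35 calendar days after 27 August 2023 is 1 October 2023.
Adding 20 calendar days to 1 October 2023 gives 21 October 2023, which is the last day of the response period.
The date termination becomes effective: 15 business days after Saturday, 21 October 2023, skipping weekends — Oct 23, Oct 24, Oct 25, Oct 26, …, Nov 8, Nov 9, Nov 10 — lands on Friday, 10 November 2023.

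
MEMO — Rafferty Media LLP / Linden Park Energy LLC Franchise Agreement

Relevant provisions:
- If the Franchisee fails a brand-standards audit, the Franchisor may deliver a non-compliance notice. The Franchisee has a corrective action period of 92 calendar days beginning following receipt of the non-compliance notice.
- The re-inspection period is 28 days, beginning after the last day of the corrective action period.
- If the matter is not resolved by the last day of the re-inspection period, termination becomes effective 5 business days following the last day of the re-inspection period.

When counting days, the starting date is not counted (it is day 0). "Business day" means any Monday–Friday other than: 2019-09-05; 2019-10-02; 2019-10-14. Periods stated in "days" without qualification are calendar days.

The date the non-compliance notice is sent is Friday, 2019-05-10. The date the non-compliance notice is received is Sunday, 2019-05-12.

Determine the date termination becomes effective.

2019-09-16

The last day of the corrective action period: 92 calendar days after 2019-05-12 is 2019-08-12.
Adding 28 calendar days to 2019-08-12 gives 2019-09-09, which is the last day of the re-inspection period.
The date termination becomes effective: 5 business days after Monday, 2019-09-09, skipping weekends — Sep 10, Sep 11, Sep 12, Sep 13, Sep 16 — lands on Monday, 2019-09-16.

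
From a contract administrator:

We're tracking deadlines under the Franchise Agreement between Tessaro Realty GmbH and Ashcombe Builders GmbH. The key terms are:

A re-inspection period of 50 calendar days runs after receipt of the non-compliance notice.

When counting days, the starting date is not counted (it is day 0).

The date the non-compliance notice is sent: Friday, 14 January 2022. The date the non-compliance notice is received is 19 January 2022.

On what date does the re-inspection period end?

10 March 2022

Adding 50 calendar days to 19 January 2022 gives 10 March 2022, which is the last day of the re-inspection period.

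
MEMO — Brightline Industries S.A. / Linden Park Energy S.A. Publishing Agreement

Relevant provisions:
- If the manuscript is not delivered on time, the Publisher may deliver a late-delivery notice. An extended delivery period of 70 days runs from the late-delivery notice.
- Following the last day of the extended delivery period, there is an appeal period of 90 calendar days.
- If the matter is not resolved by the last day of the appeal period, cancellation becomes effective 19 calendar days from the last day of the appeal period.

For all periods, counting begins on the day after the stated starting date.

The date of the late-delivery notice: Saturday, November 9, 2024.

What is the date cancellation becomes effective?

Adding 70 calendar days to November 9, 2024 gives January 18, 2025, which is the last day of the extended delivery period.
Adding 90 calendar days to January 18, 2025 gives April 18, 2025, which is the last day of the appeal period.
The date cancellation becomes effective: 19 calendar days after April 18, 2025 is May 7, 2025.

May 7, 2025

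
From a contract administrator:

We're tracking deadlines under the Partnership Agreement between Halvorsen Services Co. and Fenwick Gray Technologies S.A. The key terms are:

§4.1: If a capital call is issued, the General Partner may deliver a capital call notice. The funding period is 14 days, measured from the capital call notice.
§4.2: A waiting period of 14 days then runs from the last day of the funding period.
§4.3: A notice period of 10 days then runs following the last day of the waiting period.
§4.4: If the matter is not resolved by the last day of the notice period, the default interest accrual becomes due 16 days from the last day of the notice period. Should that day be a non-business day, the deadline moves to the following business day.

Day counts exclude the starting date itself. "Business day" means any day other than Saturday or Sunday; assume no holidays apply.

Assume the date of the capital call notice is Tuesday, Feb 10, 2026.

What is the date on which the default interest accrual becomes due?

The last day of the funding period: Feb 10, 2026 + 14 days = Feb 24, 2026.
The last day of the waiting period: 14 calendar days after Feb 24, 2026 is Mar 10, 2026.
The last day of the notice period: Mar 10, 2026 + 10 days = Mar 20, 2026.
The date on which the default interest accrual becomes due: Mar 20, 2026 + 16 days = Apr 5, 2026. That falls on a Sunday, so it rolls to the next business day, Monday, Apr 6, 2026.

Apr 6, 2026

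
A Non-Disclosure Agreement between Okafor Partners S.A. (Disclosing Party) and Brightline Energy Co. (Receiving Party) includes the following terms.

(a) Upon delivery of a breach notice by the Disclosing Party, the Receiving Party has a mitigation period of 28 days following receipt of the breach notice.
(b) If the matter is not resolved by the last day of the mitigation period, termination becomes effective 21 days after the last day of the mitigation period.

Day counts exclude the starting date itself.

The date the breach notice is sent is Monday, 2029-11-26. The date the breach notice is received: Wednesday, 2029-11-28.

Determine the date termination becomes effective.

Adding 28 calendar days to 2029-11-28 gives 2029-12-26, which is the last day of the mitigation period.
The date termination becomes effective: 21 calendar days after 2029-12-26 is 2030-01-16.

2030-01-16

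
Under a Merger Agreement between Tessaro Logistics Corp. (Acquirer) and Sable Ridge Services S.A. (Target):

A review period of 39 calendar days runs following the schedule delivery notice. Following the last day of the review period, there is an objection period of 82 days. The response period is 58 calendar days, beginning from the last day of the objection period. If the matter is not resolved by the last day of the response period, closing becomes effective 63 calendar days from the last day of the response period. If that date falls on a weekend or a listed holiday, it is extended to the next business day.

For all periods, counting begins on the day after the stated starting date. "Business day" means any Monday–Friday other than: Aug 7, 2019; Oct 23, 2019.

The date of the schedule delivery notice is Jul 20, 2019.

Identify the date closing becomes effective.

Mar 18, 2020

The last day of the review period: Jul 20, 2019 + 39 days = Aug 28, 2019.
The last day of the objection period: 82 calendar days after Aug 28, 2019 is Nov 18, 2019.
The last day of the response period: Nov 18, 2019 + 58 days = Jan 15, 2020.
Adding 63 calendar days to Jan 15, 2020 gives Mar 18, 2020, which is the date closing becomes effective. Mar 18, 2020 is a Wednesday and is not a listed holiday, so no roll-forward applies.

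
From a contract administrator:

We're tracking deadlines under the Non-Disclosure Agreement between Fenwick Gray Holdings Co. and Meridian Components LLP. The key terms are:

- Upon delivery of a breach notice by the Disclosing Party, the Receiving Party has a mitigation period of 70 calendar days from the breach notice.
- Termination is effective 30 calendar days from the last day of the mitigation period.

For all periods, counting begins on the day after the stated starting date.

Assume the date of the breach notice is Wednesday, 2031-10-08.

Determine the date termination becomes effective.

The last day of the mitigation period: 70 calendar days after 2031-10-08 is 2031-12-17.
The date termination becomes effective: 2031-12-17 + 30 days = 2032-01-16.

2032-01-16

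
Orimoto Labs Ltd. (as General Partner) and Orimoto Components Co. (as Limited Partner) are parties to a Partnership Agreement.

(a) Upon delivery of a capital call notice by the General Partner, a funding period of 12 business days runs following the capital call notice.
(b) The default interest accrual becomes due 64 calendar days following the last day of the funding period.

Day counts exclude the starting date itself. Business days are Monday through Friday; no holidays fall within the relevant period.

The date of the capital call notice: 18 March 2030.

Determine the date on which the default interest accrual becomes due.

The last day of the funding period: 12 business days after Monday, 18 March 2030, skipping weekends — Mar 19, Mar 20, Mar 21, Mar 22, …, Apr 1, Apr 2, Apr 3 — lands on Wednesday, 3 April 2030.
The date on which the default interest accrual becomes due: 64 calendar days after 3 April 2030 is 6 June 2030.

6 June 2030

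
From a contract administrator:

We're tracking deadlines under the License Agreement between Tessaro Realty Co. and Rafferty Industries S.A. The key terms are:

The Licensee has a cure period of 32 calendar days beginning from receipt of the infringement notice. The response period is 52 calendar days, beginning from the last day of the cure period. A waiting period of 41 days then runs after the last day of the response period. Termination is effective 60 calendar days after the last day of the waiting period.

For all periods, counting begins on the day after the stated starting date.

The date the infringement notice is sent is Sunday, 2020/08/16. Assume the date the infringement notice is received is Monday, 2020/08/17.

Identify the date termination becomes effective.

2021/02/18

The last day of the cure period: 32 calendar days after 2020/08/17 is 2020/09/18.
Adding 52 calendar days to 2020/09/18 gives 2020/11/09, which is the last day of the response period.
The last day of the waiting period: 41 calendar days after 2020/11/09 is 2020/12/20.
The date termination becomes effective: 60 calendar days after 2020/12/20 is 2021/02/18.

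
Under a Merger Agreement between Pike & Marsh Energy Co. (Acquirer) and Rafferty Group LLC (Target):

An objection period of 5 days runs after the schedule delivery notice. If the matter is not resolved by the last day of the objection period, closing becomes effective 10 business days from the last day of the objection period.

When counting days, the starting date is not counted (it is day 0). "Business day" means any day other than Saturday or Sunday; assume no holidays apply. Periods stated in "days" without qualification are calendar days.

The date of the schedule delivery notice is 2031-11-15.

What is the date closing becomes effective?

2031-12-04

The last day of the objection period: 2031-11-15 + 5 days = 2031-11-20.
The date closing becomes effective: 10 business days after Thursday, 2031-11-20, skipping weekends — Nov 21, Nov 24, Nov 25, Nov 26, Nov 27, Nov 28, Dec 1, Dec 2, Dec 3, Dec 4 — lands on Thursday, 2031-12-04.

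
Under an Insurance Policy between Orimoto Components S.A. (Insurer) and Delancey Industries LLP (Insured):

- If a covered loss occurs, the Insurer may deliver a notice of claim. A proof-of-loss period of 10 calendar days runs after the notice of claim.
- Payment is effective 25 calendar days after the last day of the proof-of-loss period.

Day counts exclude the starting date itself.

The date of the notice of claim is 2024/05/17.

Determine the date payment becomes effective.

2024/06/21

The last day of the proof-of-loss period: 2024/05/17 + 10 days = 2024/05/27.
The date payment becomes effective: 2024/05/27 + 25 days = 2024/06/21.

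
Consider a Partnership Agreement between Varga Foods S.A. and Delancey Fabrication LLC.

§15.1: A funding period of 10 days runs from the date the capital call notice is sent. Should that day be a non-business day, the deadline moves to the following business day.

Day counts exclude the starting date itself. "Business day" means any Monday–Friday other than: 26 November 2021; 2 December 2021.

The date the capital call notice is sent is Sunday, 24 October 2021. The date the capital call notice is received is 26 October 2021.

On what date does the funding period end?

3 November 2021

Adding 10 calendar days to 24 October 2021 gives 3 November 2021, which is the last day of the funding period. 3 November 2021 is a Wednesday and is not a listed holiday, so no roll-forward applies.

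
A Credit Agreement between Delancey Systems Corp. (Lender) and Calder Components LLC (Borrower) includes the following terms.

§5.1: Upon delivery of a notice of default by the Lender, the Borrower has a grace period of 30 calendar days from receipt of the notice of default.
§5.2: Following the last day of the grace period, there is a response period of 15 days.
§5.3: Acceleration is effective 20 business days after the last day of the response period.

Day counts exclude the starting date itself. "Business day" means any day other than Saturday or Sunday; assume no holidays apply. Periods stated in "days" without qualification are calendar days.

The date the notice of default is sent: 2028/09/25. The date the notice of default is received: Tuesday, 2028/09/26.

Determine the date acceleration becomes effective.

The last day of the grace period: 2028/09/26 + 30 days = 2028/10/26.
The last day of the response period: 15 calendar days after 2028/10/26 is 2028/11/10.
The date acceleration becomes effective: counting 20 business days from Friday, 2028/11/10 (Nov 13, Nov 14, Nov 15, Nov 16, …, Dec 6, Dec 7, Dec 8, skipping weekends) reaches Friday, 2028/12/08.

2028/12/08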